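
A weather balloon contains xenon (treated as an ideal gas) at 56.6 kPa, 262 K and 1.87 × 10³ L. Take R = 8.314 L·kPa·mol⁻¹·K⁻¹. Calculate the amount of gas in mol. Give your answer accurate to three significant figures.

PV = nRT ⇒ n = PV/(RT) = (56.6 × 1.87e+03) / (8.314 × 262)

n ≈ 48.6 mol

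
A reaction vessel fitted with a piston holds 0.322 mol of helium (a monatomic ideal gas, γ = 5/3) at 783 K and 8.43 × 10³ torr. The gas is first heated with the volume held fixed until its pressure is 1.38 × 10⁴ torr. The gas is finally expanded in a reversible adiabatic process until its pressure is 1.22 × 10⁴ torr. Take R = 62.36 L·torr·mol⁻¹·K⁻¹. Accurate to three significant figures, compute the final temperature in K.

T₃ ≈ 1.22e+03 K

From PV = nRT: V₁ = nRT₁/P₁ = 1.865 L.
V constant ⇒ P ∝ T: V₂ = V₁; T₂ = T₁·(P₂/P₁) = 1282 K.
Adiabatic (γ = 5/3), T V^(γ−1) and P V^γ constant: T₃ = T₂·(P₃/P₂)^((γ−1)/γ) = 1220 K; V₃ = V₂·(P₂/P₃)^(1/γ) = 2.008 L.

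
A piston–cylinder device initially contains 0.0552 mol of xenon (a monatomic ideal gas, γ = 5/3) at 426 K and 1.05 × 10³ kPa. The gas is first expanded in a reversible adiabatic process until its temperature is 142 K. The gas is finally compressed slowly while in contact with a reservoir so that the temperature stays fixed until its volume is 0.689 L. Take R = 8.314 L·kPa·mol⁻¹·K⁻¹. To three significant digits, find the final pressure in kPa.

P₃ ≈ 94.6 kPa

From PV = nRT: V₁ = nRT₁/P₁ = 0.1862 L.
Reversible adiabatic, γ = 5/3: P₂ = P₁·(T₂/T₁)^(γ/(γ−1)) = 67.36 kPa; V₂ = V₁·(T₁/T₂)^(1/(γ−1)) = 0.9675 L.
T constant ⇒ Boyle's law P V = const: T₃ = T₂; P₃ = P₂·(V₂/V₃) = 94.58 kPa.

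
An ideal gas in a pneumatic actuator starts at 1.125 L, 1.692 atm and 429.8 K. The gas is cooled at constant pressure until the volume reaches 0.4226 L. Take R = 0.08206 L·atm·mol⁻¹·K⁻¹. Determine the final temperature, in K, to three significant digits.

T₂ ≈ 161 K

P constant ⇒ V ∝ T: P₂ = P₁; T₂ = T₁·(V₂/V₁) = 161.5 K.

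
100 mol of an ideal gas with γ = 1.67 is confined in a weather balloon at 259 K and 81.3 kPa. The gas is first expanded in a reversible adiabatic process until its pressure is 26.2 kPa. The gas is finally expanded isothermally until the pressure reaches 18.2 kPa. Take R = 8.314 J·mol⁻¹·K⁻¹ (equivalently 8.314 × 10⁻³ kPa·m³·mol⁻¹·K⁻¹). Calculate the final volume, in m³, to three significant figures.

V₃ ≈ 7.51 m³

From PV = nRT: V₁ = nRT₁/P₁ = 2.649 m³.
Adiabatic (γ = 1.67), T V^(γ−1) and P V^γ constant: T₂ = T₁·(P₂/P₁)^((γ−1)/γ) = 164.4 K; V₂ = V₁·(P₁/P₂)^(1/γ) = 5.218 m³.
Isothermal, so P V is constant: T₃ = T₂; V₃ = V₂·(P₂/P₃) = 7.512 m³.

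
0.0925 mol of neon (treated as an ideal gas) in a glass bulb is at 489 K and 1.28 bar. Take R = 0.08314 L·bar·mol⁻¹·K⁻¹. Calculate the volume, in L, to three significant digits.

PV = nRT ⇒ V = nRT/P = (0.0925 × 0.08314 × 489) / 1.28

V ≈ 2.94 L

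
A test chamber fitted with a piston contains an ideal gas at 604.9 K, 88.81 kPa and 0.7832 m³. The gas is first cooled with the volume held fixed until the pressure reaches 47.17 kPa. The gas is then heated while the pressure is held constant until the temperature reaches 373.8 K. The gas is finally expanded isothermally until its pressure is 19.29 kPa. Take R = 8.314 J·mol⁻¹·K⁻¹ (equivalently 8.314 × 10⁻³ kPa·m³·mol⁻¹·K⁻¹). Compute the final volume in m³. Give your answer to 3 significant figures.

V₄ ≈ 2.23 m³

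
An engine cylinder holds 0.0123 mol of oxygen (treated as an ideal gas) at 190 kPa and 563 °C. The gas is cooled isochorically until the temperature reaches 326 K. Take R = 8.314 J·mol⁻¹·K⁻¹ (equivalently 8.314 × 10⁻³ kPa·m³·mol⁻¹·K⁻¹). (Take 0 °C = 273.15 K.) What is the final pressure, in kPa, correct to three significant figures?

Convert: T₁ = 836.1 K.
From PV = nRT: V₁ = nRT₁/P₁ = 0.0004500 m³.
Isochoric, so P/T is constant: V₂ = V₁; P₂ = P₁·(T₂/T₁) = 74.08 kPa.

P₂ ≈ 74.1 kPa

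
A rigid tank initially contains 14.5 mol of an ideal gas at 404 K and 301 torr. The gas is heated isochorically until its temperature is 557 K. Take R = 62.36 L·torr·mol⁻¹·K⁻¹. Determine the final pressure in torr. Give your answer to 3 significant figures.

From PV = nRT: V₁ = nRT₁/P₁ = 1214 L.
Isochoric, so P/T is constant: V₂ = V₁; P₂ = P₁·(T₂/T₁) = 415.0 torr.

P₂ ≈ 415 torr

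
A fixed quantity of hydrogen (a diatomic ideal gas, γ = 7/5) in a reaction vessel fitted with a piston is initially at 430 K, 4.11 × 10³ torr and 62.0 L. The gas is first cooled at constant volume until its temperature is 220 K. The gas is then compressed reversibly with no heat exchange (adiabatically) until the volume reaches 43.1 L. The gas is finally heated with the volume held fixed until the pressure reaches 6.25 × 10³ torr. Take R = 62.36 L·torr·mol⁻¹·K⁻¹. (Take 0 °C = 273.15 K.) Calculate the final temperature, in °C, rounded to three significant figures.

V constant ⇒ P ∝ T: V₂ = V₁; P₂ = P₁·(T₂/T₁) = 2103 torr.
Adiabatic (γ = 7/5), T V^(γ−1) and P V^γ constant: T₃ = T₂·(V₂/V₃)^(γ−1) = 254.4 K; P₃ = P₂·(V₂/V₃)^γ = 3498 torr.
Isochoric, so P/T is constant: V₄ = V₃; T₄ = T₃·(P₄/P₃) = 454.6 K.

T₄ ≈ 181 °C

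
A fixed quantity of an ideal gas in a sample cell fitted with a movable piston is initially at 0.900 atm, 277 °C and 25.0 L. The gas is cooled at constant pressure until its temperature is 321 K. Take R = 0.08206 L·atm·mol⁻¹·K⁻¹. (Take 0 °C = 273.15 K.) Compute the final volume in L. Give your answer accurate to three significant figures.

Convert: T₁ = 550.1 K.
Isobaric, so V/T is constant: P₂ = P₁; V₂ = V₁·(T₂/T₁) = 14.59 L.

V₂ ≈ 14.6 L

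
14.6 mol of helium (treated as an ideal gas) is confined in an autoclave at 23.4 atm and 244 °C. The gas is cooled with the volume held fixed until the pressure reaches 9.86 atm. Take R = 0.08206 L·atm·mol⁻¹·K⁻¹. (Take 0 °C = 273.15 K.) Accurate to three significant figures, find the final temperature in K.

T₂ ≈ 218 K

Convert: T₁ = 517.1 K.
From PV = nRT: V₁ = nRT₁/P₁ = 26.48 L.
V constant ⇒ P ∝ T: V₂ = V₁; T₂ = T₁·(P₂/P₁) = 217.9 K.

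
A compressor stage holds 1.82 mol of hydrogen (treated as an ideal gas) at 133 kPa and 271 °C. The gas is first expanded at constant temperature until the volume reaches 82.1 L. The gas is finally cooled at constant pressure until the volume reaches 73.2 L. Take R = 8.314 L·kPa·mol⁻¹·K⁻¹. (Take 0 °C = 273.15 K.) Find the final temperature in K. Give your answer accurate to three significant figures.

T₃ ≈ 485 K

Convert: T₁ = 544.1 K.
From PV = nRT: V₁ = nRT₁/P₁ = 61.91 L.
T constant ⇒ Boyle's law P V = const: T₂ = T₁; P₂ = P₁·(V₁/V₂) = 100.3 kPa.
P constant ⇒ V ∝ T: P₃ = P₂; T₃ = T₂·(V₃/V₂) = 485.2 K.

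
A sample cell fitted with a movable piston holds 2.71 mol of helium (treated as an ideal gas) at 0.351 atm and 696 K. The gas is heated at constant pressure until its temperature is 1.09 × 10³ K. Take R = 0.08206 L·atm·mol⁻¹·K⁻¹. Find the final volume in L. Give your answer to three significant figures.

V₂ ≈ 691 L

From PV = nRT: V₁ = nRT₁/P₁ = 441.0 L.
P constant ⇒ V ∝ T: P₂ = P₁; V₂ = V₁·(T₂/T₁) = 690.6 L.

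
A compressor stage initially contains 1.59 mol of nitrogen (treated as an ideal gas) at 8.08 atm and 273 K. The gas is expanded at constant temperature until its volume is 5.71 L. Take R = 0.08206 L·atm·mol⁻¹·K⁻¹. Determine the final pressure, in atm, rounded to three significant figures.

From PV = nRT: V₁ = nRT₁/P₁ = 4.408 L.
Isothermal, so P V is constant: T₂ = T₁; P₂ = P₁·(V₁/V₂) = 6.238 atm.

P₂ ≈ 6.24 atm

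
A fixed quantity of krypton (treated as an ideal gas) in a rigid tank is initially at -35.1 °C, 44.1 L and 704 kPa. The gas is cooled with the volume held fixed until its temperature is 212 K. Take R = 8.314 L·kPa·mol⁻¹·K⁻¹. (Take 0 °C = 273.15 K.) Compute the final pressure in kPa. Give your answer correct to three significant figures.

P₂ ≈ 627 kPa

Convert: T₁ = 238.0 K.
V constant ⇒ P ∝ T: V₂ = V₁; P₂ = P₁·(T₂/T₁) = 627.0 kPa.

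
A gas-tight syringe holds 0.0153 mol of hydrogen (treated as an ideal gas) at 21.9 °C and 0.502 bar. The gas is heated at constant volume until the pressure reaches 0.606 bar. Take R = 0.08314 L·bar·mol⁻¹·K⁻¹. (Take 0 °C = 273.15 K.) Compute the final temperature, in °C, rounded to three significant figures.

T₂ ≈ 83.0 °C

Convert: T₁ = 295.0 K.
From PV = nRT: V₁ = nRT₁/P₁ = 0.7476 L.
V constant ⇒ P ∝ T: V₂ = V₁; T₂ = T₁·(P₂/P₁) = 356.2 K.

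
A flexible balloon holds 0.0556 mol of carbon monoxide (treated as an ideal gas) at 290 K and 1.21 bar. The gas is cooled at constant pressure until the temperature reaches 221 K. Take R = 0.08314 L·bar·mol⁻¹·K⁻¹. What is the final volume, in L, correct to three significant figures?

V₂ ≈ 0.844 L

From PV = nRT: V₁ = nRT₁/P₁ = 1.108 L.
Isobaric, so V/T is constant: P₂ = P₁; V₂ = V₁·(T₂/T₁) = 0.8443 L.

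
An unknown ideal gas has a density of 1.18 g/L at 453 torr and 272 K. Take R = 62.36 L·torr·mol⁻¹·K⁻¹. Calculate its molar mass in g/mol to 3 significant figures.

ρ = PM/(RT) ⇒ M = ρRT/P = (1.18 × 62.36 × 272.0) / 453

M ≈ 44.2 g/mol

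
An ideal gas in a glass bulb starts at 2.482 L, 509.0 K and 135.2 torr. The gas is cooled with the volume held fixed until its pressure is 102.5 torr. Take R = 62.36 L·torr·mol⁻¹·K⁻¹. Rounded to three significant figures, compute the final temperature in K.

T₂ ≈ 386 K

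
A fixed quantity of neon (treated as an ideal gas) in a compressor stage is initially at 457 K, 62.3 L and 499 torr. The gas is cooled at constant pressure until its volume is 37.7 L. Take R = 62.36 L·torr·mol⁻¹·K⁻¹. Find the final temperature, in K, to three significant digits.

P constant ⇒ V ∝ T: P₂ = P₁; T₂ = T₁·(V₂/V₁) = 276.5 K.

T₂ ≈ 277 K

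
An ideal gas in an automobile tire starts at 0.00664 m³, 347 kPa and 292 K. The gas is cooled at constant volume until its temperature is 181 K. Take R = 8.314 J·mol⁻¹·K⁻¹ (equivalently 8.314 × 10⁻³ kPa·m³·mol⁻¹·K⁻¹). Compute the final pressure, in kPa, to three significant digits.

P₂ ≈ 215 kPa

Isochoric, so P/T is constant: V₂ = V₁; P₂ = P₁·(T₂/T₁) = 215.1 kPa.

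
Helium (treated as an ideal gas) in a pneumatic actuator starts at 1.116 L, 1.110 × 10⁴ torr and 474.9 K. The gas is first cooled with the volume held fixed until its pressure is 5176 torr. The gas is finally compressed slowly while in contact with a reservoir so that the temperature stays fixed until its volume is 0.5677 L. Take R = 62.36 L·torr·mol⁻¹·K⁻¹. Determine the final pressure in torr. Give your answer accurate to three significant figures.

P₃ ≈ 1.02e+04 torr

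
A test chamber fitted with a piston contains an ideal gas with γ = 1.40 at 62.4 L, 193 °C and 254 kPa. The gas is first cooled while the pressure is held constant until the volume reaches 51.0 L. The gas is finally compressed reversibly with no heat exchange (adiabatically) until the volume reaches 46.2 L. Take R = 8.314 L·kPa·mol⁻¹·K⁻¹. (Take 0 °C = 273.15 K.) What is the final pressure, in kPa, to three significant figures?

Convert: T₁ = 466.1 K.
Isobaric, so V/T is constant: P₂ = P₁; T₂ = T₁·(V₂/V₁) = 381.0 K.
Adiabatic (γ = 1.40), T V^(γ−1) and P V^γ constant: T₃ = T₂·(V₂/V₃)^(γ−1) = 396.4 K; P₃ = P₂·(V₂/V₃)^γ = 291.7 kPa.

P₃ ≈ 292 kPa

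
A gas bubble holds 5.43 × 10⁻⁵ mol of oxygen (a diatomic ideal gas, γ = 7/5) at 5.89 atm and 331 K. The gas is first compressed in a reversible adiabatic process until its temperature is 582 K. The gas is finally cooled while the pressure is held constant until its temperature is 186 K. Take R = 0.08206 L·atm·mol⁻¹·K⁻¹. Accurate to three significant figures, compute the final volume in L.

V₃ ≈ 1.95e-05 L

From PV = nRT: V₁ = nRT₁/P₁ = 0.0002504 L.
Adiabatic (γ = 7/5), T V^(γ−1) and P V^γ constant: P₂ = P₁·(T₂/T₁)^(γ/(γ−1)) = 42.46 atm; V₂ = V₁·(T₁/T₂)^(1/(γ−1)) = 6.108e-05 L.
Isobaric, so V/T is constant: P₃ = P₂; V₃ = V₂·(T₃/T₂) = 1.952e-05 L.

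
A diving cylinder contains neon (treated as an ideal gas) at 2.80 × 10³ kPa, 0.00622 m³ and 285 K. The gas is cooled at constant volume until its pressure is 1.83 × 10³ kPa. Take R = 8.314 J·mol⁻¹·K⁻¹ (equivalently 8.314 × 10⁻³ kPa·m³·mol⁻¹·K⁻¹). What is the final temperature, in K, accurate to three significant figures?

T₂ ≈ 186 K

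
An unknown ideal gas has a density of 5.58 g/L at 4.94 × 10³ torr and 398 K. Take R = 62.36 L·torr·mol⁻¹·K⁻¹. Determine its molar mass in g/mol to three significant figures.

M ≈ 28.0 g/mol

ρ = PM/(RT) ⇒ M = ρRT/P = (5.58 × 62.36 × 398.0) / 4.94e+03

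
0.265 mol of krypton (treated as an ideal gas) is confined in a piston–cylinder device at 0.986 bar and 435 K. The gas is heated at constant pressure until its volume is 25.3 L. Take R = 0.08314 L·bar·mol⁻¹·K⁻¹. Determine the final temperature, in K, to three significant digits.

T₂ ≈ 1.13e+03 K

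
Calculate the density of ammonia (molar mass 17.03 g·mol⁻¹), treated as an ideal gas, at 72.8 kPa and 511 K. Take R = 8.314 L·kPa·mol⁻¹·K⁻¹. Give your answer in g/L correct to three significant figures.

ρ = PM/(RT) = (72.8 × 17.03) / (8.314 × 511.0)

ρ ≈ 0.292 g/L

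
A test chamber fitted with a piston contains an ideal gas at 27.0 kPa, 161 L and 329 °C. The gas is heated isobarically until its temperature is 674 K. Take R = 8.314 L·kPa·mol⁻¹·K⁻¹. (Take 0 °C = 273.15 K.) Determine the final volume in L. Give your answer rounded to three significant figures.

Convert: T₁ = 602.1 K.
P constant ⇒ V ∝ T: P₂ = P₁; V₂ = V₁·(T₂/T₁) = 180.2 L.

V₂ ≈ 180 L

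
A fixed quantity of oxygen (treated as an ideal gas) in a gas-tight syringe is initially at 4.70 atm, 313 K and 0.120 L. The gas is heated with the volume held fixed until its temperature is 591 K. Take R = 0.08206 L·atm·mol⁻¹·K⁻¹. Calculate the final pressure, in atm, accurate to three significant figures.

P₂ ≈ 8.87 atm

Isochoric, so P/T is constant: V₂ = V₁; P₂ = P₁·(T₂/T₁) = 8.874 atm.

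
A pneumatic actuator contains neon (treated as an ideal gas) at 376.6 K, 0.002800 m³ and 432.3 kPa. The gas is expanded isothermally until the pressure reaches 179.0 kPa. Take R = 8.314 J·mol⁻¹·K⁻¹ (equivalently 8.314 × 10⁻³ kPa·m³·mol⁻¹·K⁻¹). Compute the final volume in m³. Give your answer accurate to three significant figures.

T constant ⇒ Boyle's law P V = const: T₂ = T₁; V₂ = V₁·(P₁/P₂) = 0.006762 m³.

V₂ ≈ 0.00676 m³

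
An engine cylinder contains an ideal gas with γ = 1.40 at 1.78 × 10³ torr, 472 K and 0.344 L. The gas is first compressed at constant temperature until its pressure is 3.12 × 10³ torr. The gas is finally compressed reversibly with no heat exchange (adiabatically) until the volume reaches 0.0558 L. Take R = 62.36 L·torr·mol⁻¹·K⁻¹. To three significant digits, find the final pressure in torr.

P₃ ≈ 1.81e+04 torr

T constant ⇒ Boyle's law P V = const: T₂ = T₁; V₂ = V₁·(P₁/P₂) = 0.1963 L.
Reversible adiabatic, γ = 1.40: T₃ = T₂·(V₂/V₃)^(γ−1) = 780.6 K; P₃ = P₂·(V₂/V₃)^γ = 1.815e+04 torr.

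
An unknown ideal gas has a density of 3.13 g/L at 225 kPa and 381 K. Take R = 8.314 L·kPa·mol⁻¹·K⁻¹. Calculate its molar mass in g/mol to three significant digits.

M ≈ 44.1 g/mol

ρ = PM/(RT) ⇒ M = ρRT/P = (3.13 × 8.314 × 381.0) / 225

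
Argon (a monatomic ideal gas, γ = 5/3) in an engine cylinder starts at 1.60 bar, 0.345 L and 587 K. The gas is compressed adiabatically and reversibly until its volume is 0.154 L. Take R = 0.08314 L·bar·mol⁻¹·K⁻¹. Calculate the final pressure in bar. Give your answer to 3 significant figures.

P₂ ≈ 6.14 bar

Reversible adiabatic, γ = 5/3: T₂ = T₁·(V₁/V₂)^(γ−1) = 1005 K; P₂ = P₁·(V₁/V₂)^γ = 6.137 bar.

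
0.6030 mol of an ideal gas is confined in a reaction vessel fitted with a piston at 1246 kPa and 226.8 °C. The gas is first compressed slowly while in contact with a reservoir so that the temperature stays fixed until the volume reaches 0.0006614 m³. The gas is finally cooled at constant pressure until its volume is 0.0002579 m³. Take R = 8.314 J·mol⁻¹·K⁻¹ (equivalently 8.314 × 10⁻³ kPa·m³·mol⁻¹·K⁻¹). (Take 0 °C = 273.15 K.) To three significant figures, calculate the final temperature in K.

Convert: T₁ = 499.9 K.
From PV = nRT: V₁ = nRT₁/P₁ = 0.002012 m³.
Isothermal, so P V is constant: T₂ = T₁; P₂ = P₁·(V₁/V₂) = 3790 kPa.
Isobaric, so V/T is constant: P₃ = P₂; T₃ = T₂·(V₃/V₂) = 194.9 K.

T₃ ≈ 195 K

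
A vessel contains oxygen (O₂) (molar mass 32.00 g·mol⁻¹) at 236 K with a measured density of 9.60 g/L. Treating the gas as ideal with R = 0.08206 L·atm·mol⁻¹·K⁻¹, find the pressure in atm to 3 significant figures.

P ≈ 5.81 atm

ρ = PM/(RT) ⇒ P = ρRT/M = (9.60 × 0.08206 × 236.0) / 32.00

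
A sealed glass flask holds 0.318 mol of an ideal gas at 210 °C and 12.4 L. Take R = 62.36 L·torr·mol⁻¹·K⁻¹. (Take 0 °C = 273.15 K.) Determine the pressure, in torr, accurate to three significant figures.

Convert: T = 483.15 K.
PV = nRT ⇒ P = nRT/V = (0.318 × 62.36 × 483.15) / 12.4

P ≈ 773 torr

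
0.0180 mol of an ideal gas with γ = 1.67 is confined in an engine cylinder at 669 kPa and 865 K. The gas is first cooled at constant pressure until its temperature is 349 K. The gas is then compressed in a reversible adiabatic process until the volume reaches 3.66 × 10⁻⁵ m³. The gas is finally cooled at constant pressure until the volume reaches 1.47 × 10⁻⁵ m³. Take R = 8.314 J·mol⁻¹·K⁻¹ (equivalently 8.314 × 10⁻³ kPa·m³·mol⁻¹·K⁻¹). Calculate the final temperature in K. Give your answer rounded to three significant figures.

T₄ ≈ 233 K

From PV = nRT: V₁ = nRT₁/P₁ = 0.0001935 m³.
P constant ⇒ V ∝ T: P₂ = P₁; V₂ = V₁·(T₂/T₁) = 7.807e-05 m³.
Adiabatic (γ = 1.67), T V^(γ−1) and P V^γ constant: T₃ = T₂·(V₂/V₃)^(γ−1) = 579.8 K; P₃ = P₂·(V₂/V₃)^γ = 2371 kPa.
Isobaric, so V/T is constant: P₄ = P₃; T₄ = T₃·(V₄/V₃) = 232.9 K.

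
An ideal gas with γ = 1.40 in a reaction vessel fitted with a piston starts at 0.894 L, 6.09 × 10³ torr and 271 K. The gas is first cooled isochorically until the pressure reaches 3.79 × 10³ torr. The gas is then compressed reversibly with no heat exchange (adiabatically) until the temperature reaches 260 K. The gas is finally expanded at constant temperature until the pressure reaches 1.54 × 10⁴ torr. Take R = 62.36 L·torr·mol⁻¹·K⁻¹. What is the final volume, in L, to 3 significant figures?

V₄ ≈ 0.339 L

Isochoric, so P/T is constant: V₂ = V₁; T₂ = T₁·(P₂/P₁) = 168.7 K.
Reversible adiabatic, γ = 1.40: P₃ = P₂·(T₃/T₂)^(γ/(γ−1)) = 1.724e+04 torr; V₃ = V₂·(T₂/T₃)^(1/(γ−1)) = 0.3030 L.
T constant ⇒ Boyle's law P V = const: T₄ = T₃; V₄ = V₃·(P₃/P₄) = 0.3392 L.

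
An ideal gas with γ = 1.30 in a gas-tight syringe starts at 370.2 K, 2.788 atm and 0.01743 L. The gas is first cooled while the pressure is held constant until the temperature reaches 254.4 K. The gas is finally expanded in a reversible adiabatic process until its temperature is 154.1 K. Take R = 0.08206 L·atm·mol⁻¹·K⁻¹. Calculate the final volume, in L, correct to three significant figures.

P constant ⇒ V ∝ T: P₂ = P₁; V₂ = V₁·(T₂/T₁) = 0.01198 L.
Reversible adiabatic, γ = 1.30: P₃ = P₂·(T₃/T₂)^(γ/(γ−1)) = 0.3176 atm; V₃ = V₂·(T₂/T₃)^(1/(γ−1)) = 0.06369 L.

V₃ ≈ 0.0637 L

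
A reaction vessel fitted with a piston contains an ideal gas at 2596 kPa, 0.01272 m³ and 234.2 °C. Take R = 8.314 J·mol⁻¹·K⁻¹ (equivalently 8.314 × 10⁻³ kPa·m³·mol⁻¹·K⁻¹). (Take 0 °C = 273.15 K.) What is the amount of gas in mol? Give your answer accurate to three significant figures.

n ≈ 7.83 mol

Convert: T = 507.35 K.
PV = nRT ⇒ n = PV/(RT) = (2596 × 0.01272) / (8.314 × 10⁻³ × 507.35)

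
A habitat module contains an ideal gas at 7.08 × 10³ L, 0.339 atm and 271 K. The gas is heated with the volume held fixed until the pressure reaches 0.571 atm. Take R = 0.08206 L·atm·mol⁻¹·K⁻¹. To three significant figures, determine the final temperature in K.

T₂ ≈ 456 K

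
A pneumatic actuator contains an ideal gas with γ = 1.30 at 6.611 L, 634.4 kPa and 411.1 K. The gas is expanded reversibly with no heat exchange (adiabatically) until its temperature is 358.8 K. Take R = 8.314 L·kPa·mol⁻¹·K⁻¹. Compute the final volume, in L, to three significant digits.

Adiabatic (γ = 1.30), T V^(γ−1) and P V^γ constant: P₂ = P₁·(T₂/T₁)^(γ/(γ−1)) = 351.8 kPa; V₂ = V₁·(T₁/T₂)^(1/(γ−1)) = 10.41 L.

V₂ ≈ 10.4 L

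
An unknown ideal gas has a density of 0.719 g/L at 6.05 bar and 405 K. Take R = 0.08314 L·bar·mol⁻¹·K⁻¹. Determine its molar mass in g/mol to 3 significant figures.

ρ = PM/(RT) ⇒ M = ρRT/P = (0.719 × 0.08314 × 405.0) / 6.05

M ≈ 4.00 g/mol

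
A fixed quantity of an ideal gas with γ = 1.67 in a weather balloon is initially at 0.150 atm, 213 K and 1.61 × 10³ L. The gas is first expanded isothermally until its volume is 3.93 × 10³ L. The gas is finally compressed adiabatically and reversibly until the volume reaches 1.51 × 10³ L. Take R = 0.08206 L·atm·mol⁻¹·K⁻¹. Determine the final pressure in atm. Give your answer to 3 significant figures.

P₃ ≈ 0.304 atm

T constant ⇒ Boyle's law P V = const: T₂ = T₁; P₂ = P₁·(V₁/V₂) = 0.06145 atm.
Reversible adiabatic, γ = 1.67: T₃ = T₂·(V₂/V₃)^(γ−1) = 404.3 K; P₃ = P₂·(V₂/V₃)^γ = 0.3036 atm.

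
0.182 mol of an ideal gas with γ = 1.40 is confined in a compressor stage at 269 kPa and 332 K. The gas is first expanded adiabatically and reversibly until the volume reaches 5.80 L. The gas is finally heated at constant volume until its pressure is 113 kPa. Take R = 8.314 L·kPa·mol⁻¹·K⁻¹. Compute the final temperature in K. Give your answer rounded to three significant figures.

From PV = nRT: V₁ = nRT₁/P₁ = 1.868 L.
Reversible adiabatic, γ = 1.40: T₂ = T₁·(V₁/V₂)^(γ−1) = 211.0 K; P₂ = P₁·(V₁/V₂)^γ = 55.05 kPa.
Isochoric, so P/T is constant: V₃ = V₂; T₃ = T₂·(P₃/P₂) = 433.1 K.

T₃ ≈ 433 K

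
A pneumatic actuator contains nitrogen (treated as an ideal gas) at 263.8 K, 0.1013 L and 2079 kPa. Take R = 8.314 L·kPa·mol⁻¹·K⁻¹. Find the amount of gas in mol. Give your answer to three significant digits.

PV = nRT ⇒ n = PV/(RT) = (2079 × 0.1013) / (8.314 × 263.8)

n ≈ 0.0960 mol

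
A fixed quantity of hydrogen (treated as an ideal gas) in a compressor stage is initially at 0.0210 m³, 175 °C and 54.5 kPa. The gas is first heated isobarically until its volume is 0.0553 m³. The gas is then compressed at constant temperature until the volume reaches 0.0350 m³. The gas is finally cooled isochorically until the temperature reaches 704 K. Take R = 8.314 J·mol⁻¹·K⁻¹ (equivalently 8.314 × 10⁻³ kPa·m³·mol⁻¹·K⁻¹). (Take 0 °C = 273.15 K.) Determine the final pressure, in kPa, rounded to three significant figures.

P₄ ≈ 51.4 kPa

Convert: T₁ = 448.1 K.
P constant ⇒ V ∝ T: P₂ = P₁; T₂ = T₁·(V₂/V₁) = 1180 K.
Isothermal, so P V is constant: T₃ = T₂; P₃ = P₂·(V₂/V₃) = 86.11 kPa.
V constant ⇒ P ∝ T: V₄ = V₃; P₄ = P₃·(T₄/T₃) = 51.37 kPa.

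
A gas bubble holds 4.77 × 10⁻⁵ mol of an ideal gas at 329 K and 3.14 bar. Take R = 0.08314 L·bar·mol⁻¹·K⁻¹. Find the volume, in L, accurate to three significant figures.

V ≈ 0.000416 L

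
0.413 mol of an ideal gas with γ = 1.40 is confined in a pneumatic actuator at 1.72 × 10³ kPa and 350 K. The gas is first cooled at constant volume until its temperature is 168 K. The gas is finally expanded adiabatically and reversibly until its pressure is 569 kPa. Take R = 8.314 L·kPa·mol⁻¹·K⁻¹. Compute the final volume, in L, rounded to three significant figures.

V₃ ≈ 0.912 L

From PV = nRT: V₁ = nRT₁/P₁ = 0.6987 L.
V constant ⇒ P ∝ T: V₂ = V₁; P₂ = P₁·(T₂/T₁) = 825.6 kPa.
Reversible adiabatic, γ = 1.40: T₃ = T₂·(P₃/P₂)^((γ−1)/γ) = 151.1 K; V₃ = V₂·(P₂/P₃)^(1/γ) = 0.9115 L.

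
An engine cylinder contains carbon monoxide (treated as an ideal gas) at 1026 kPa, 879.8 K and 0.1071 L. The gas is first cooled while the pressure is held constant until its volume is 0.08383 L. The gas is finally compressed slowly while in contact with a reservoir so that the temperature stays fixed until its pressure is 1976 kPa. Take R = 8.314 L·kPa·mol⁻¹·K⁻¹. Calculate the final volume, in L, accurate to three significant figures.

Isobaric, so V/T is constant: P₂ = P₁; T₂ = T₁·(V₂/V₁) = 688.6 K.
Isothermal, so P V is constant: T₃ = T₂; V₃ = V₂·(P₂/P₃) = 0.04353 L.

V₃ ≈ 0.0435 L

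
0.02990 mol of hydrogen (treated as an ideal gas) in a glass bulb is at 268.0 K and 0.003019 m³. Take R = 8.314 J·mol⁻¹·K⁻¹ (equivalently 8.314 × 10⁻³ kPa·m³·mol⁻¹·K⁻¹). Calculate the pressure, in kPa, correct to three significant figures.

PV = nRT ⇒ P = nRT/V = (0.02990 × 8.314 × 10⁻³ × 268.0) / 0.003019

P ≈ 22.1 kPa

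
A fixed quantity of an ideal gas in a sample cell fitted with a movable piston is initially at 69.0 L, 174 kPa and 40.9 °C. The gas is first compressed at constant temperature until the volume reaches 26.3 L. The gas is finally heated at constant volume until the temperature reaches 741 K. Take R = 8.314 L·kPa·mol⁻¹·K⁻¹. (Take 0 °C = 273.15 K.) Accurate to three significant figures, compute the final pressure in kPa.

P₃ ≈ 1.08e+03 kPa

Convert: T₁ = 314.0 K.
Isothermal, so P V is constant: T₂ = T₁; P₂ = P₁·(V₁/V₂) = 456.5 kPa.
V constant ⇒ P ∝ T: V₃ = V₂; P₃ = P₂·(T₃/T₂) = 1077 kPa.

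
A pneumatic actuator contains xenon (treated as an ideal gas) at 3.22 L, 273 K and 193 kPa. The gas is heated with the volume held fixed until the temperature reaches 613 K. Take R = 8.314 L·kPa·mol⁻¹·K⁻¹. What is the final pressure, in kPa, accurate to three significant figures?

Isochoric, so P/T is constant: V₂ = V₁; P₂ = P₁·(T₂/T₁) = 433.4 kPa.

P₂ ≈ 433 kPa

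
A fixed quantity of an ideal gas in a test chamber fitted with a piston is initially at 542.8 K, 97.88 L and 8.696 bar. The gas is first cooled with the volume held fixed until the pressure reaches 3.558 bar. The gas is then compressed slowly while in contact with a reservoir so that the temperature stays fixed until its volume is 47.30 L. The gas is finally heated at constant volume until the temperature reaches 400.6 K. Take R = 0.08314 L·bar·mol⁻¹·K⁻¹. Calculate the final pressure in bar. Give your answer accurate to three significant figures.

Isochoric, so P/T is constant: V₂ = V₁; T₂ = T₁·(P₂/P₁) = 222.1 K.
Isothermal, so P V is constant: T₃ = T₂; P₃ = P₂·(V₂/V₃) = 7.363 bar.
Isochoric, so P/T is constant: V₄ = V₃; P₄ = P₃·(T₄/T₃) = 13.28 bar.

P₄ ≈ 13.3 bar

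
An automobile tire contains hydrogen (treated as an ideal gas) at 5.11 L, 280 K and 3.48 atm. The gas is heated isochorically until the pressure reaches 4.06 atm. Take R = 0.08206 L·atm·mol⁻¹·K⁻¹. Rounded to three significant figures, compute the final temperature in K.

T₂ ≈ 327 K

Isochoric, so P/T is constant: V₂ = V₁; T₂ = T₁·(P₂/P₁) = 326.7 K.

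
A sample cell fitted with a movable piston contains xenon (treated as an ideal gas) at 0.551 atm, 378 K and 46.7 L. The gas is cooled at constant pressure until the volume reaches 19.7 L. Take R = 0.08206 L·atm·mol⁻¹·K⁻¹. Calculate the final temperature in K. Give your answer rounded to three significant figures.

P constant ⇒ V ∝ T: P₂ = P₁; T₂ = T₁·(V₂/V₁) = 159.5 K.

T₂ ≈ 159 K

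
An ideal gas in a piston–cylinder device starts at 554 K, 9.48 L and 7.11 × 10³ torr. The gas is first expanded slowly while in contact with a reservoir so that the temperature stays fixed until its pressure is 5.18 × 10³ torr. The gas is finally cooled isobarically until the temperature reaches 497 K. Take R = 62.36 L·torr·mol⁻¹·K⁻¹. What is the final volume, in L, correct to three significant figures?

V₃ ≈ 11.7 L

T constant ⇒ Boyle's law P V = const: T₂ = T₁; V₂ = V₁·(P₁/P₂) = 13.01 L.
P constant ⇒ V ∝ T: P₃ = P₂; V₃ = V₂·(T₃/T₂) = 11.67 L.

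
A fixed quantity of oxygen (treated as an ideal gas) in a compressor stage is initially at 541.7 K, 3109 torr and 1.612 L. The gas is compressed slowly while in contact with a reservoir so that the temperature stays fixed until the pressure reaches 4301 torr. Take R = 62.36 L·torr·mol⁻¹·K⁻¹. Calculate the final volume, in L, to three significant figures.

V₂ ≈ 1.17 L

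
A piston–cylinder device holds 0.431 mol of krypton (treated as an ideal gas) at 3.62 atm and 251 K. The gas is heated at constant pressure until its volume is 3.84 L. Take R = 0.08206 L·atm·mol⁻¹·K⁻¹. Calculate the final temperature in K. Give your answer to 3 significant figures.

From PV = nRT: V₁ = nRT₁/P₁ = 2.452 L.
Isobaric, so V/T is constant: P₂ = P₁; T₂ = T₁·(V₂/V₁) = 393.0 K.

T₂ ≈ 393 K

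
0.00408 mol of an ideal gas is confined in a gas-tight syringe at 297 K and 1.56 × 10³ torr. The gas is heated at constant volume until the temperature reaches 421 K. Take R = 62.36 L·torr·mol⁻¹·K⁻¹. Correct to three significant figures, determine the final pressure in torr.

P₂ ≈ 2.21e+03 torr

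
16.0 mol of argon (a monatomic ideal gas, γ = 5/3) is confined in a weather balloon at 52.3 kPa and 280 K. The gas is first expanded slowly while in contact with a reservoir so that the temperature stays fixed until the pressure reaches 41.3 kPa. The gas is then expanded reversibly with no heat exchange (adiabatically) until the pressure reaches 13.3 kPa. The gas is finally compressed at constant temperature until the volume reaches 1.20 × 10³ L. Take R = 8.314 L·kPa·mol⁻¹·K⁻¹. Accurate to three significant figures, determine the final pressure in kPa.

From PV = nRT: V₁ = nRT₁/P₁ = 712.2 L.
Isothermal, so P V is constant: T₂ = T₁; V₂ = V₁·(P₁/P₂) = 901.9 L.
Reversible adiabatic, γ = 5/3: T₃ = T₂·(P₃/P₂)^((γ−1)/γ) = 178.0 K; V₃ = V₂·(P₂/P₃)^(1/γ) = 1780 L.
T constant ⇒ Boyle's law P V = const: T₄ = T₃; P₄ = P₃·(V₃/V₄) = 19.73 kPa.

P₄ ≈ 19.7 kPa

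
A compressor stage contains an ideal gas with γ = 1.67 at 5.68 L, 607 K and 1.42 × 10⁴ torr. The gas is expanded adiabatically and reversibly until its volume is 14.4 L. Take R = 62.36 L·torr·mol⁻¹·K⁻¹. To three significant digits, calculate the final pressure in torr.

Adiabatic (γ = 1.67), T V^(γ−1) and P V^γ constant: T₂ = T₁·(V₁/V₂)^(γ−1) = 325.5 K; P₂ = P₁·(V₁/V₂)^γ = 3003 torr.

P₂ ≈ 3.00e+03 torr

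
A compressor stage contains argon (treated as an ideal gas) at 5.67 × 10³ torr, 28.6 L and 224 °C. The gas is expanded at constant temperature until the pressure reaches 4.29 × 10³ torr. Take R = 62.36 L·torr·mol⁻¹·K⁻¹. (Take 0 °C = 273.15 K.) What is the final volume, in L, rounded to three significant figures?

Convert: T₁ = 497.1 K.
T constant ⇒ Boyle's law P V = const: T₂ = T₁; V₂ = V₁·(P₁/P₂) = 37.80 L.

V₂ ≈ 37.8 L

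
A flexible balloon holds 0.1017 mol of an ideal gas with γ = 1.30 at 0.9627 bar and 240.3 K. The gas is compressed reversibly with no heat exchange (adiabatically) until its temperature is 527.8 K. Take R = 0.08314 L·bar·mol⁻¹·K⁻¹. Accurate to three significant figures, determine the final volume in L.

V₂ ≈ 0.153 L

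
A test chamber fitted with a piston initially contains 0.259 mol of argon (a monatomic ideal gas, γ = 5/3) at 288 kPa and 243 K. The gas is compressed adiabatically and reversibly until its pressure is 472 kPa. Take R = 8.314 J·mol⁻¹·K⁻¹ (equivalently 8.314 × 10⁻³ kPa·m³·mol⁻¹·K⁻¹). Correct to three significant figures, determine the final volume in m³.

From PV = nRT: V₁ = nRT₁/P₁ = 0.001817 m³.
Adiabatic (γ = 5/3), T V^(γ−1) and P V^γ constant: T₂ = T₁·(P₂/P₁)^((γ−1)/γ) = 296.1 K; V₂ = V₁·(P₁/P₂)^(1/γ) = 0.001351 m³.

V₂ ≈ 0.00135 m³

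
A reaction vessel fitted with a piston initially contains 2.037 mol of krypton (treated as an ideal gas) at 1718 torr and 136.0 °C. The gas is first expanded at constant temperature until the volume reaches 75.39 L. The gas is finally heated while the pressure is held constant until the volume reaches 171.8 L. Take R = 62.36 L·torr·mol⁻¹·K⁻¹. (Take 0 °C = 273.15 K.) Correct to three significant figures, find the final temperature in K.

T₃ ≈ 932 K

Convert: T₁ = 409.1 K.
From PV = nRT: V₁ = nRT₁/P₁ = 30.25 L.
Isothermal, so P V is constant: T₂ = T₁; P₂ = P₁·(V₁/V₂) = 689.4 torr.
P constant ⇒ V ∝ T: P₃ = P₂; T₃ = T₂·(V₃/V₂) = 932.4 K.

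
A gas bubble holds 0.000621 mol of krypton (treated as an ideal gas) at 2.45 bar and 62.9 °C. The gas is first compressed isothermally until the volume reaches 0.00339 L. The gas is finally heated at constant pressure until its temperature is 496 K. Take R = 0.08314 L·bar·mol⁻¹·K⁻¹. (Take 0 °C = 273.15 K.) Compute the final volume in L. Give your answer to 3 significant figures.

V₃ ≈ 0.00500 L

Convert: T₁ = 336.0 K.
From PV = nRT: V₁ = nRT₁/P₁ = 0.007082 L.
T constant ⇒ Boyle's law P V = const: T₂ = T₁; P₂ = P₁·(V₁/V₂) = 5.118 bar.
P constant ⇒ V ∝ T: P₃ = P₂; V₃ = V₂·(T₃/T₂) = 0.005004 L.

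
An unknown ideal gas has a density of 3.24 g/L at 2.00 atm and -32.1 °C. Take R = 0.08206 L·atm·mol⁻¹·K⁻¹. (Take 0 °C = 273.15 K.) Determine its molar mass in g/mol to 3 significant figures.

M ≈ 32.0 g/mol

ρ = PM/(RT) ⇒ M = ρRT/P = (3.24 × 0.08206 × 241.0) / 2.00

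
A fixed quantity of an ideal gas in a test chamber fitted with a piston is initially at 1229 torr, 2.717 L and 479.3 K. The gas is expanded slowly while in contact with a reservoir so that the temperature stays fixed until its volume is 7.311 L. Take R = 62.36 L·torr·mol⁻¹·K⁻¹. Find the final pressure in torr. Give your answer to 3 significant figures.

P₂ ≈ 457 torr

Isothermal, so P V is constant: T₂ = T₁; P₂ = P₁·(V₁/V₂) = 456.7 torr.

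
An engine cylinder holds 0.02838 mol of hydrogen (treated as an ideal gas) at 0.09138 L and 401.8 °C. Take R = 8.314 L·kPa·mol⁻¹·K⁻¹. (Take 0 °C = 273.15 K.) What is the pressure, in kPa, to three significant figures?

P ≈ 1.74e+03 kPa

Convert: T = 674.95 K.
PV = nRT ⇒ P = nRT/V = (0.02838 × 8.314 × 674.95) / 0.09138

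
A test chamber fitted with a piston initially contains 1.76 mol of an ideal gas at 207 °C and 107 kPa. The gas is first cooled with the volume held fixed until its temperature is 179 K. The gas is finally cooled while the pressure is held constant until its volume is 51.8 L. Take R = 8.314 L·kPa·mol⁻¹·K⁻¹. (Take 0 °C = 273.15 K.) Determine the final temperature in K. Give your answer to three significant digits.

Convert: T₁ = 480.1 K.
From PV = nRT: V₁ = nRT₁/P₁ = 65.66 L.
Isochoric, so P/T is constant: V₂ = V₁; P₂ = P₁·(T₂/T₁) = 39.89 kPa.
P constant ⇒ V ∝ T: P₃ = P₂; T₃ = T₂·(V₃/V₂) = 141.2 K.

T₃ ≈ 141 K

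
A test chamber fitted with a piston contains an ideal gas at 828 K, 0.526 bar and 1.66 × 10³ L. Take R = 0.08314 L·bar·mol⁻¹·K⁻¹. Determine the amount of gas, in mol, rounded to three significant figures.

PV = nRT ⇒ n = PV/(RT) = (0.526 × 1.66e+03) / (0.08314 × 828)

n ≈ 12.7 mol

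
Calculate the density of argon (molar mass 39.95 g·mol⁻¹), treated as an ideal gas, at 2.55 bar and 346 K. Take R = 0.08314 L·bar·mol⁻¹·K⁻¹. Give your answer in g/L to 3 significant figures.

ρ ≈ 3.54 g/L

ρ = PM/(RT) = (2.55 × 39.95) / (0.08314 × 346.0)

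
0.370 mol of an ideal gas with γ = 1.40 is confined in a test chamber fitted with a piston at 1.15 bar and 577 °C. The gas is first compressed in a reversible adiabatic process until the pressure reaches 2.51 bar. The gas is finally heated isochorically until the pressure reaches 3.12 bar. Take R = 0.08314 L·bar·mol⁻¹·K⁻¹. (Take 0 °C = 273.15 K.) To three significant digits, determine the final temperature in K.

T₃ ≈ 1.32e+03 K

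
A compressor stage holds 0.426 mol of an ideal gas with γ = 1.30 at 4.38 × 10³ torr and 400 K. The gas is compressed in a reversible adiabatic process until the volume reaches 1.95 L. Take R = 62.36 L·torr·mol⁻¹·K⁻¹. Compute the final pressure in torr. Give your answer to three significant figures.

From PV = nRT: V₁ = nRT₁/P₁ = 2.426 L.
Reversible adiabatic, γ = 1.30: T₂ = T₁·(V₁/V₂)^(γ−1) = 427.1 K; P₂ = P₁·(V₁/V₂)^γ = 5818 torr.

P₂ ≈ 5.82e+03 torr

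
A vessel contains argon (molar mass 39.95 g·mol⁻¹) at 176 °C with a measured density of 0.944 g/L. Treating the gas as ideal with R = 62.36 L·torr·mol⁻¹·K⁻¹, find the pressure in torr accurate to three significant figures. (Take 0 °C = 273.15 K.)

ρ = PM/(RT) ⇒ P = ρRT/M = (0.944 × 62.36 × 449.1) / 39.95

P ≈ 662 torr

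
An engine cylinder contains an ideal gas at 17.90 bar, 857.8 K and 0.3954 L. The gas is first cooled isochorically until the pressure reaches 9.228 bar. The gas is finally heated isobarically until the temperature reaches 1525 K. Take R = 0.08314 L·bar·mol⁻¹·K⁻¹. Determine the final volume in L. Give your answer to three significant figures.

V₃ ≈ 1.36 L

V constant ⇒ P ∝ T: V₂ = V₁; T₂ = T₁·(P₂/P₁) = 442.2 K.
P constant ⇒ V ∝ T: P₃ = P₂; V₃ = V₂·(T₃/T₂) = 1.364 L.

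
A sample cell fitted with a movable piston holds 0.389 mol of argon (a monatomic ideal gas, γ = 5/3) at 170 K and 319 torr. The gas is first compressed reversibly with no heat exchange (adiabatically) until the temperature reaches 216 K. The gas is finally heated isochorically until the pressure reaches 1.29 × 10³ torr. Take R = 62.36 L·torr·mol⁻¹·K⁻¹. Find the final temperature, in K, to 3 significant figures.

From PV = nRT: V₁ = nRT₁/P₁ = 12.93 L.
Adiabatic (γ = 5/3), T V^(γ−1) and P V^γ constant: P₂ = P₁·(T₂/T₁)^(γ/(γ−1)) = 580.5 torr; V₂ = V₁·(T₁/T₂)^(1/(γ−1)) = 9.026 L.
V constant ⇒ P ∝ T: V₃ = V₂; T₃ = T₂·(P₃/P₂) = 480.0 K.

T₃ ≈ 480 K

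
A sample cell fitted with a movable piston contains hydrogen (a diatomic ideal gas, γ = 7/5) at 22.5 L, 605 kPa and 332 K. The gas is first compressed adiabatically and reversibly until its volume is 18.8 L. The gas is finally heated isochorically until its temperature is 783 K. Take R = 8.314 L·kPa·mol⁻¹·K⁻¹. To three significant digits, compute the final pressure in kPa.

P₃ ≈ 1.71e+03 kPa

Reversible adiabatic, γ = 7/5: T₂ = T₁·(V₁/V₂)^(γ−1) = 356.7 K; P₂ = P₁·(V₁/V₂)^γ = 778.0 kPa.
V constant ⇒ P ∝ T: V₃ = V₂; P₃ = P₂·(T₃/T₂) = 1708 kPa.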